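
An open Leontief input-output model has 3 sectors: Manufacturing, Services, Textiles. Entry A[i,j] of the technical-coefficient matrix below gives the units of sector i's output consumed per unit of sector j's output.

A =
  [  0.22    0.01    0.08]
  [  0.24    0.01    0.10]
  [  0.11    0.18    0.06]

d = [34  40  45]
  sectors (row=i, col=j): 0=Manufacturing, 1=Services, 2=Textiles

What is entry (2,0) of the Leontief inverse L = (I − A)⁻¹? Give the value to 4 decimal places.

Form M = I − A:
  [  0.78   -0.01   -0.08]
  [ -0.24    0.99   -0.10]
  [ -0.11   -0.18    0.94]
Leontief inverse L = M⁻¹:
  [  1.3088    0.0341    0.1150]
  [  0.3393    1.0389    0.1394]
  [  0.2181    0.2029    1.1040]
Total output x = L · d:
  x_0 = 1.3088·34 + 0.0341·40 + 0.1150·45 = 51.0393
  x_1 = 0.3393·34 + 1.0389·40 + 0.1394·45 = 59.3643
  x_2 = 0.2181·34 + 0.2029·40 + 1.1040·45 = 65.2127

L[2,0] = 0.2181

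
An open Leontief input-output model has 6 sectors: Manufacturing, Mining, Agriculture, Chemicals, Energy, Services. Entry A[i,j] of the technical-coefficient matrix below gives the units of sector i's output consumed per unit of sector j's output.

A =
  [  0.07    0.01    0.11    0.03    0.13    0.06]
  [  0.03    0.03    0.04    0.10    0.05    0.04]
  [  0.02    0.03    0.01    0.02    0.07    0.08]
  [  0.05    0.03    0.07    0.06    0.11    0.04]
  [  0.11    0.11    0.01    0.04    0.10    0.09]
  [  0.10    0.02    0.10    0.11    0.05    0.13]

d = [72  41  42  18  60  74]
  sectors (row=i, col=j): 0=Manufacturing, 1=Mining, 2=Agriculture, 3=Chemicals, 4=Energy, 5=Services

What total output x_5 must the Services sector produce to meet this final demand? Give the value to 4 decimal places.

118.5413

Form M = I − A:
  [  0.93   -0.01   -0.11   -0.03   -0.13   -0.06]
  [ -0.03    0.97   -0.04   -0.10   -0.05   -0.04]
  [ -0.02   -0.03    0.99   -0.02   -0.07   -0.08]
  [ -0.05   -0.03   -0.07    0.94   -0.11   -0.04]
  [ -0.11   -0.11   -0.01   -0.04    0.90   -0.09]
  [ -0.10   -0.02   -0.10   -0.11   -0.05    0.87]
Leontief inverse L = M⁻¹:
  [  1.1179    0.0418    0.1440    0.0647    0.1893    0.1148]
  [  0.0610    1.0495    0.0666    0.1276    0.0920    0.0740]
  [  0.0506    0.0479    1.0334    0.0463    0.1023    0.1134]
  [  0.0911    0.0580    0.0999    1.0919    0.1623    0.0851]
  [  0.1644    0.1415    0.0569    0.0884    1.1662    0.1478]
  [  0.1567    0.0499    0.1528    0.1588    0.1232    1.1966]
Total output x = L · d:
  x_0 = 1.1179·72 + 0.0418·41 + 0.1440·42 + 0.0647·18 + 0.1893·60 + 0.1148·74 = 109.2700
  x_1 = 0.0610·72 + 1.0495·41 + 0.0666·42 + 0.1276·18 + 0.0920·60 + 0.0740·74 = 63.5083
  x_2 = 0.0506·72 + 0.0479·41 + 1.0334·42 + 0.0463·18 + 0.1023·60 + 0.1134·74 = 64.3708
  x_3 = 0.0911·72 + 0.0580·41 + 0.0999·42 + 1.0919·18 + 0.1623·60 + 0.0851·74 = 48.8233
  x_4 = 0.1644·72 + 0.1415·41 + 0.0569·42 + 0.0884·18 + 1.1662·60 + 0.1478·74 = 102.5233
  x_5 = 0.1567·72 + 0.0499·41 + 0.1528·42 + 0.1588·18 + 0.1232·60 + 1.1966·74 = 118.5413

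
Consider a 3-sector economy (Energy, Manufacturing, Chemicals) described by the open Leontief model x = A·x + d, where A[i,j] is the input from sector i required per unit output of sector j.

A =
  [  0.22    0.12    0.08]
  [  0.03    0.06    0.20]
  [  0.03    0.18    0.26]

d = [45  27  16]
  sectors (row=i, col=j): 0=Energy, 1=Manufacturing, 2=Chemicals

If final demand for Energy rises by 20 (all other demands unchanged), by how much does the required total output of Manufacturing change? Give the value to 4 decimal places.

1.1093

Form M = I − A:
  [  0.78   -0.12   -0.08]
  [ -0.03    0.94   -0.20]
  [ -0.03   -0.18    0.74]
Leontief inverse L = M⁻¹:
  [  1.2974    0.2030    0.1951]
  [  0.0555    1.1306    0.3116]
  [  0.0661    0.2832    1.4350]
Total output x = L · d:
  x_0 = 1.2974·45 + 0.2030·27 + 0.1951·16 = 66.9837
  x_1 = 0.0555·45 + 1.1306·27 + 0.3116·16 = 38.0063
  x_2 = 0.0661·45 + 0.2832·27 + 1.4350·16 = 33.5819
Δx_1 = L[1,0] · Δd_0 = 0.0555 · 20 = 1.1093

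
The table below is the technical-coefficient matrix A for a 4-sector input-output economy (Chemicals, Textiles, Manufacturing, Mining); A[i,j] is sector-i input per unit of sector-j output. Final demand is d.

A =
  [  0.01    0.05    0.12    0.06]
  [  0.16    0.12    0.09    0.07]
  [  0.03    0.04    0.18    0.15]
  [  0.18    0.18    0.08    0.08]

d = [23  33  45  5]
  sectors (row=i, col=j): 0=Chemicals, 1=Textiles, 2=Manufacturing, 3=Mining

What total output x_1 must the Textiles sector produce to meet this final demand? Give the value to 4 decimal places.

52.7079

Form M = I − A:
  [  0.99   -0.05   -0.12   -0.06]
  [ -0.16    0.88   -0.09   -0.07]
  [ -0.03   -0.04    0.82   -0.15]
  [ -0.18   -0.18   -0.08    0.92]
Leontief inverse L = M⁻¹:
  [  1.0485    0.0886    0.1732    0.1034]
  [  0.2209    1.1841    0.1753    0.1331]
  [  0.0961    0.1083    1.2670    0.2211]
  [  0.2567    0.2584    0.1784    1.1524]
Total output x = L · d:
  x_0 = 1.0485·23 + 0.0886·33 + 0.1732·45 + 0.1034·5 = 35.3507
  x_1 = 0.2209·23 + 1.1841·33 + 0.1753·45 + 0.1331·5 = 52.7079
  x_2 = 0.0961·23 + 0.1083·33 + 1.2670·45 + 0.2211·5 = 63.9048
  x_3 = 0.2567·23 + 0.2584·33 + 0.1784·45 + 1.1524·5 = 28.2206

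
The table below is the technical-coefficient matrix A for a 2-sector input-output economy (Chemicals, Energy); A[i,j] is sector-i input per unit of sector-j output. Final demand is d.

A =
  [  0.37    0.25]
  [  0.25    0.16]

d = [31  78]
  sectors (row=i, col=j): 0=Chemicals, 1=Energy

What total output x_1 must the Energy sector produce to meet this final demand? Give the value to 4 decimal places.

121.8984

Form M = I − A:
  [  0.63   -0.25]
  [ -0.25    0.84]
Leontief inverse L = M⁻¹:
  [  1.7999    0.5357]
  [  0.5357    1.3499]
Total output x = L · d:
  x_0 = 1.7999·31 + 0.5357·78 = 97.5787
  x_1 = 0.5357·31 + 1.3499·78 = 121.8984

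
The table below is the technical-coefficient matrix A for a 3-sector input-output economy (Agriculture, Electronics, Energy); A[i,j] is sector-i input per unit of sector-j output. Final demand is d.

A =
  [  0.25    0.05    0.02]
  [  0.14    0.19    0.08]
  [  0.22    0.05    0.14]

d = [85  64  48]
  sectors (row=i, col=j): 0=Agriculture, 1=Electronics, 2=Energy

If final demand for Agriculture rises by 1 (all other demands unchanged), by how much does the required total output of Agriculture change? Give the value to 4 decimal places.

Form M = I − A:
  [  0.75   -0.05   -0.02]
  [ -0.14    0.81   -0.08]
  [ -0.22   -0.05    0.86]
Leontief inverse L = M⁻¹:
  [  1.3611    0.0865    0.0397]
  [  0.2712    1.2589    0.1234]
  [  0.3640    0.0953    1.1801]
Total output x = L · d:
  x_0 = 1.3611·85 + 0.0865·64 + 0.0397·48 = 123.1347
  x_1 = 0.2712·85 + 1.2589·64 + 0.1234·48 = 109.5475
  x_2 = 0.3640·85 + 0.0953·64 + 1.1801·48 = 93.6826
Δx_0 = L[0,0] · Δd_0 = 1.3611 · 1 = 1.3611

1.3611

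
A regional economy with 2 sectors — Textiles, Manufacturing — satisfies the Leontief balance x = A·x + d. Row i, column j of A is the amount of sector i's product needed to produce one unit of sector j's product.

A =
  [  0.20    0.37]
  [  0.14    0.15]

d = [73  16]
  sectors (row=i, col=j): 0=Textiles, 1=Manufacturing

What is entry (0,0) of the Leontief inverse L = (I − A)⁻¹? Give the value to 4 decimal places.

L[0,0] = 1.3531

Form M = I − A:
  [  0.80   -0.37]
  [ -0.14    0.85]
Leontief inverse L = M⁻¹:
  [  1.3531    0.5890]
  [  0.2229    1.2735]
Total output x = L · d:
  x_0 = 1.3531·73 + 0.5890·16 = 108.1980
  x_1 = 0.2229·73 + 1.2735·16 = 36.6444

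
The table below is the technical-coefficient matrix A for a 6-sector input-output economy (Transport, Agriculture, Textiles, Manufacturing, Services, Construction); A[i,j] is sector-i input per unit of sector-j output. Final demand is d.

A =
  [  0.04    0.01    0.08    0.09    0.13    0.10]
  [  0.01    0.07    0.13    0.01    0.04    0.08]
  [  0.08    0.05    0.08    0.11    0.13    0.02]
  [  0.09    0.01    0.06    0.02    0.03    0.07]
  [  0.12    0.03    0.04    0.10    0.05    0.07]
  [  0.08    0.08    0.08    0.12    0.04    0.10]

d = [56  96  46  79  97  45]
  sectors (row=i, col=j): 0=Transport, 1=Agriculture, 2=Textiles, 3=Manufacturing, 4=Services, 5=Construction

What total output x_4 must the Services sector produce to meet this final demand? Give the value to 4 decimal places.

Form M = I − A:
  [  0.96   -0.01   -0.08   -0.09   -0.13   -0.10]
  [ -0.01    0.93   -0.13   -0.01   -0.04   -0.08]
  [ -0.08   -0.05    0.92   -0.11   -0.13   -0.02]
  [ -0.09   -0.01   -0.06    0.98   -0.03   -0.07]
  [ -0.12   -0.03   -0.04   -0.10    0.95   -0.07]
  [ -0.08   -0.08   -0.08   -0.12   -0.04    0.90]
Leontief inverse L = M⁻¹:
  [  1.1034    0.0399    0.1331    0.1543    0.1823    0.1553]
  [  0.0523    1.0990    0.1777    0.0591    0.0846    0.1186]
  [  0.1409    0.0769    1.1358    0.1695    0.1865    0.0754]
  [  0.1257    0.0294    0.0968    1.0633    0.0698    0.1069]
  [  0.1705    0.0545    0.0912    0.1539    1.1008    0.1234]
  [  0.1396    0.1144    0.1455    0.1826    0.0985    1.1619]
Total output x = L · d:
  x_0 = 1.1034·56 + 0.0399·96 + 0.1331·46 + 0.1543·79 + 0.1823·97 + 0.1553·45 = 108.5998
  x_1 = 0.0523·56 + 1.0990·96 + 0.1777·46 + 0.0591·79 + 0.0846·97 + 0.1186·45 = 134.8125
  x_2 = 0.1409·56 + 0.0769·96 + 1.1358·46 + 0.1695·79 + 0.1865·97 + 0.0754·45 = 102.3929
  x_3 = 0.1257·56 + 0.0294·96 + 0.0968·46 + 1.0633·79 + 0.0698·97 + 0.1069·45 = 109.8909
  x_4 = 0.1705·56 + 0.0545·96 + 0.0912·46 + 0.1539·79 + 1.1008·97 + 0.1234·45 = 143.4577
  x_5 = 0.1396·56 + 0.1144·96 + 0.1455·46 + 0.1826·79 + 0.0985·97 + 1.1619·45 = 101.7662

143.4577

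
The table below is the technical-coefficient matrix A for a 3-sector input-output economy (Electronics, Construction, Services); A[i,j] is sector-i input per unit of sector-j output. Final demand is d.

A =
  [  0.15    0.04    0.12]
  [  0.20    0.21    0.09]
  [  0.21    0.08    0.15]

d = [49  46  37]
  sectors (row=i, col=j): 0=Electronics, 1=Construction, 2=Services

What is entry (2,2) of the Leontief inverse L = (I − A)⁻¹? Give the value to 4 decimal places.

L[2,2] = 1.2396

Form M = I − A:
  [  0.85   -0.04   -0.12]
  [ -0.20    0.79   -0.09]
  [ -0.21   -0.08    0.85]
Leontief inverse L = M⁻¹:
  [  1.2411    0.0815    0.1838]
  [  0.3529    1.3027    0.1878]
  [  0.3398    0.1427    1.2396]
Total output x = L · d:
  x_0 = 1.2411·49 + 0.0815·46 + 0.1838·37 = 71.3603
  x_1 = 0.3529·49 + 1.3027·46 + 0.1878·37 = 84.1637
  x_2 = 0.3398·49 + 0.1427·46 + 1.2396·37 = 69.0809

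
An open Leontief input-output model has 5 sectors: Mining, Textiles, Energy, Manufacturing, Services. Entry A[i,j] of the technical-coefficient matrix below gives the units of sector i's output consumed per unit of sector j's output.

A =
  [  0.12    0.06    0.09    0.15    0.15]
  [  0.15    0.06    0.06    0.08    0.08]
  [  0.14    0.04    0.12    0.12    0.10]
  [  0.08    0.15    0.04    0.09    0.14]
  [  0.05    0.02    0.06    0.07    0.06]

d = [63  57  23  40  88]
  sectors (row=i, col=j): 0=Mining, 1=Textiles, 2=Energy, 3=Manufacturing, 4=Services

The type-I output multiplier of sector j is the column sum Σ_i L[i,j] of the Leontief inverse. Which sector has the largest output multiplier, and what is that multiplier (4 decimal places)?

Services (1.9808)

Form M = I − A:
  [  0.88   -0.06   -0.09   -0.15   -0.15]
  [ -0.15    0.94   -0.06   -0.08   -0.08]
  [ -0.14   -0.04    0.88   -0.12   -0.10]
  [ -0.08   -0.15   -0.04    0.91   -0.14]
  [ -0.05   -0.02   -0.06   -0.07    0.94]
Leontief inverse L = M⁻¹:
  [  1.2228    0.1312    0.1634    0.2548    0.2616]
  [  0.2334    1.1137    0.1188    0.1651    0.1693]
  [  0.2397    0.1059    1.1923    0.2220    0.2072]
  [  0.1716    0.2079    0.1010    1.1765    0.2310]
  [  0.0981    0.0529    0.0948    0.1188    1.1118]
Total output x = L · d:
  x_0 = 1.2228·63 + 0.1312·57 + 0.1634·23 + 0.2548·40 + 0.2616·88 = 121.4846
  x_1 = 0.2334·63 + 1.1137·57 + 0.1188·23 + 0.1651·40 + 0.1693·88 = 102.4151
  x_2 = 0.2397·63 + 0.1059·57 + 1.1923·23 + 0.2220·40 + 0.2072·88 = 75.6663
  x_3 = 0.1716·63 + 0.2079·57 + 0.1010·23 + 1.1765·40 + 0.2310·88 = 92.3770
  x_4 = 0.0981·63 + 0.0529·57 + 0.0948·23 + 0.1188·40 + 1.1118·88 = 113.9669
Output multipliers (column sums of L):
  Mining: 1.9655
  Textiles: 1.6116
  Energy: 1.6704
  Manufacturing: 1.9372
  Services: 1.9808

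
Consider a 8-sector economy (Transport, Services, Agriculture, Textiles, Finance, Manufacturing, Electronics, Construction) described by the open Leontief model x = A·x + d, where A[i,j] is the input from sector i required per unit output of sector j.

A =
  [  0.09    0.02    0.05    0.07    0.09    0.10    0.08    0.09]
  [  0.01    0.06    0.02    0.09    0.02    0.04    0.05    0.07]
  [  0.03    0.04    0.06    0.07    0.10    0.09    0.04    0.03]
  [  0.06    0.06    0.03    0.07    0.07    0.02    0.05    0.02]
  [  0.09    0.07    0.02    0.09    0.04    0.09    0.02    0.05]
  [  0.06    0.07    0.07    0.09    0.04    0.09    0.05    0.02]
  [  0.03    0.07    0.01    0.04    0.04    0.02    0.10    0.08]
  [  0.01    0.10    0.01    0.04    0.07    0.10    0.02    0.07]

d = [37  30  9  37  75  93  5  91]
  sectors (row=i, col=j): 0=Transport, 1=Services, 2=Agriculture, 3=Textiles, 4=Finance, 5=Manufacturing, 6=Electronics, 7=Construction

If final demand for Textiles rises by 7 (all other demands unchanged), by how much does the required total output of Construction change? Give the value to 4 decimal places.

0.6664

Form M = I − A:
  [  0.91   -0.02   -0.05   -0.07   -0.09   -0.10   -0.08   -0.09]
  [ -0.01    0.94   -0.02   -0.09   -0.02   -0.04   -0.05   -0.07]
  [ -0.03   -0.04    0.94   -0.07   -0.10   -0.09   -0.04   -0.03]
  [ -0.06   -0.06   -0.03    0.93   -0.07   -0.02   -0.05   -0.02]
  [ -0.09   -0.07   -0.02   -0.09    0.96   -0.09   -0.02   -0.05]
  [ -0.06   -0.07   -0.07   -0.09   -0.04    0.91   -0.05   -0.02]
  [ -0.03   -0.07   -0.01   -0.04   -0.04   -0.02    0.90   -0.08]
  [ -0.01   -0.10   -0.01   -0.04   -0.07   -0.10   -0.02    0.93]
Leontief inverse L = M⁻¹:
  [  1.1450    0.0874    0.0867    0.1450    0.1524    0.1756    0.1350    0.1469]
  [  0.0364    1.1014    0.0385    0.1329    0.0541    0.0775    0.0813    0.1021]
  [  0.0731    0.0915    1.0895    0.1312    0.1464    0.1466    0.0802    0.0699]
  [  0.0949    0.1009    0.0514    1.1188    0.1083    0.0634    0.0857    0.0571]
  [  0.1336    0.1215    0.0504    0.1521    1.0887    0.1478    0.0638    0.0942]
  [  0.1033    0.1225    0.1021    0.1540    0.0905    1.1472    0.0962    0.0636]
  [  0.0581    0.1155    0.0278    0.0850    0.0756    0.0618    1.1364    0.1202]
  [  0.0435    0.1495    0.0344    0.0952    0.1070    0.1503    0.0543    1.1075]
Total output x = L · d:
  x_0 = 1.1450·37 + 0.0874·30 + 0.0867·9 + 0.1450·37 + 0.1524·75 + 0.1756·93 + 0.1350·5 + 0.1469·91 = 92.9388
  x_1 = 0.0364·37 + 1.1014·30 + 0.0385·9 + 0.1329·37 + 0.0541·75 + 0.0775·93 + 0.0813·5 + 0.1021·91 = 60.6146
  x_2 = 0.0731·37 + 0.0915·30 + 1.0895·9 + 0.1312·37 + 0.1464·75 + 0.1466·93 + 0.0802·5 + 0.0699·91 = 51.4792
  x_3 = 0.0949·37 + 0.1009·30 + 0.0514·9 + 1.1188·37 + 0.1083·75 + 0.0634·93 + 0.0857·5 + 0.0571·91 = 68.0366
  x_4 = 0.1336·37 + 0.1215·30 + 0.0504·9 + 0.1521·37 + 1.0887·75 + 0.1478·93 + 0.0638·5 + 0.0942·91 = 118.9569
  x_5 = 0.1033·37 + 0.1225·30 + 0.1021·9 + 0.1540·37 + 0.0905·75 + 1.1472·93 + 0.0962·5 + 0.0636·91 = 133.8644
  x_6 = 0.0581·37 + 0.1155·30 + 0.0278·9 + 0.0850·37 + 0.0756·75 + 0.0618·93 + 1.1364·5 + 0.1202·91 = 37.0470
  x_7 = 0.0435·37 + 0.1495·30 + 0.0344·9 + 0.0952·37 + 0.1070·75 + 0.1503·93 + 0.0543·5 + 1.1075·91 = 132.9908
Δx_7 = L[7,3] · Δd_3 = 0.0952 · 7 = 0.6664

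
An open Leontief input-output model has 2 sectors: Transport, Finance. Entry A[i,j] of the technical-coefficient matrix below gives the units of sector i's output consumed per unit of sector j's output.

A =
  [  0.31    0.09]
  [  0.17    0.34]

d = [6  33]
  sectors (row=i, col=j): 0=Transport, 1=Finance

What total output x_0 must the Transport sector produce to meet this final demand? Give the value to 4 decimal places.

15.7464

Form M = I − A:
  [  0.69   -0.09]
  [ -0.17    0.66]
Leontief inverse L = M⁻¹:
  [  1.4997    0.2045]
  [  0.3863    1.5678]
Total output x = L · d:
  x_0 = 1.4997·6 + 0.2045·33 = 15.7464
  x_1 = 0.3863·6 + 1.5678·33 = 54.0559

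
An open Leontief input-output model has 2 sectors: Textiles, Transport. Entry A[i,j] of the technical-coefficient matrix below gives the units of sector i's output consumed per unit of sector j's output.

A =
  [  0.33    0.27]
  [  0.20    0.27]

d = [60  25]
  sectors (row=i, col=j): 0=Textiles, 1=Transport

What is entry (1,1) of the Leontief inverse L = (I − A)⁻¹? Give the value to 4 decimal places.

L[1,1] = 1.5399

Form M = I − A:
  [  0.67   -0.27]
  [ -0.20    0.73]
Leontief inverse L = M⁻¹:
  [  1.6778    0.6205]
  [  0.4597    1.5399]
Total output x = L · d:
  x_0 = 1.6778·60 + 0.6205·25 = 116.1802
  x_1 = 0.4597·60 + 1.5399·25 = 66.0768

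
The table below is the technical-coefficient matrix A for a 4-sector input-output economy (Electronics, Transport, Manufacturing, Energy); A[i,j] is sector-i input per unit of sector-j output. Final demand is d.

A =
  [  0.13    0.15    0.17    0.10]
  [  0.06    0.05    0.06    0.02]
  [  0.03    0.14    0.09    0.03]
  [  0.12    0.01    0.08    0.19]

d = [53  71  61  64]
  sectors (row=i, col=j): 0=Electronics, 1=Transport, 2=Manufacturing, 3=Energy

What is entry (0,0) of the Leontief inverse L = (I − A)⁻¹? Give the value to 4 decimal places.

L[0,0] = 1.1963

Form M = I − A:
  [  0.87   -0.15   -0.17   -0.10]
  [ -0.06    0.95   -0.06   -0.02]
  [ -0.03   -0.14    0.91   -0.03]
  [ -0.12   -0.01   -0.08    0.81]
Leontief inverse L = M⁻¹:
  [  1.1963    0.2279    0.2528    0.1627]
  [  0.0831    1.0795    0.0902    0.0403]
  [  0.0583    0.1757    1.1261    0.0532]
  [  0.1840    0.0644    0.1498    1.2644]
Total output x = L · d:
  x_0 = 1.1963·53 + 0.2279·71 + 0.2528·61 + 0.1627·64 = 105.4144
  x_1 = 0.0831·53 + 1.0795·71 + 0.0902·61 + 0.0403·64 = 89.1288
  x_2 = 0.0583·53 + 0.1757·71 + 1.1261·61 + 0.0532·64 = 87.6616
  x_3 = 0.1840·53 + 0.0644·71 + 0.1498·61 + 1.2644·64 = 104.3876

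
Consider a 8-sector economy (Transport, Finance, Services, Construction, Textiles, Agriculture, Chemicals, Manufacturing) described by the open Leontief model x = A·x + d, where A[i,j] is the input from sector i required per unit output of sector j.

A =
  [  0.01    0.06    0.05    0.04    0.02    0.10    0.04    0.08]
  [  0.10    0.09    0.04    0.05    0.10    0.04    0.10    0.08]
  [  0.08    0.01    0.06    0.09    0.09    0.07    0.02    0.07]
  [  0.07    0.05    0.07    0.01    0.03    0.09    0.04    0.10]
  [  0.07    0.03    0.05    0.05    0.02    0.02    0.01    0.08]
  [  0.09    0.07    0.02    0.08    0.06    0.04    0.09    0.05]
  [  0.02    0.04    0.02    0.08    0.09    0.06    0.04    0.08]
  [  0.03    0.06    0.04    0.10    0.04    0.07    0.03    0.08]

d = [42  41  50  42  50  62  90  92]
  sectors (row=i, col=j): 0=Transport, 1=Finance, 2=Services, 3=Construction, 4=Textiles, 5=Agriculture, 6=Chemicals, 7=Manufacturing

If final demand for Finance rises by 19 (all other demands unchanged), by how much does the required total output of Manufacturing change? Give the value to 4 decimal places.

Form M = I − A:
  [  0.99   -0.06   -0.05   -0.04   -0.02   -0.10   -0.04   -0.08]
  [ -0.10    0.91   -0.04   -0.05   -0.10   -0.04   -0.10   -0.08]
  [ -0.08   -0.01    0.94   -0.09   -0.09   -0.07   -0.02   -0.07]
  [ -0.07   -0.05   -0.07    0.99   -0.03   -0.09   -0.04   -0.10]
  [ -0.07   -0.03   -0.05   -0.05    0.98   -0.02   -0.01   -0.08]
  [ -0.09   -0.07   -0.02   -0.08   -0.06    0.96   -0.09   -0.05]
  [ -0.02   -0.04   -0.02   -0.08   -0.09   -0.06    0.96   -0.08]
  [ -0.03   -0.06   -0.04   -0.10   -0.04   -0.07   -0.03    0.92]
Leontief inverse L = M⁻¹:
  [  1.0567    0.1013    0.0812    0.0903    0.0638    0.1449    0.0786    0.1369]
  [  0.1603    1.1479    0.0871    0.1179    0.1591    0.1067    0.1498    0.1659]
  [  0.1308    0.0544    1.1007    0.1436    0.1324    0.1261    0.0576    0.1388]
  [  0.1188    0.0956    0.1058    1.0679    0.0775    0.1428    0.0809    0.1643]
  [  0.1033    0.0619    0.0781    0.0883    1.0510    0.0608    0.0367    0.1278]
  [  0.1403    0.1192    0.0597    0.1344    0.1091    1.0977    0.1330    0.1224]
  [  0.0665    0.0811    0.0546    0.1281    0.1296    0.1065    1.0751    0.1414]
  [  0.0808    0.1053    0.0774    0.1512    0.0849    0.1223    0.0704    1.1456]
Total output x = L · d:
  x_0 = 1.0567·42 + 0.1013·41 + 0.0812·50 + 0.0903·42 + 0.0638·50 + 0.1449·62 + 0.0786·90 + 0.1369·92 = 88.2294
  x_1 = 0.1603·42 + 1.1479·41 + 0.0871·50 + 0.1179·42 + 0.1591·50 + 0.1067·62 + 0.1498·90 + 0.1659·92 = 106.4174
  x_2 = 0.1308·42 + 0.0544·41 + 1.1007·50 + 0.1436·42 + 0.1324·50 + 0.1261·62 + 0.0576·90 + 0.1388·92 = 101.1750
  x_3 = 0.1188·42 + 0.0956·41 + 0.1058·50 + 1.0679·42 + 0.0775·50 + 0.1428·62 + 0.0809·90 + 0.1643·92 = 94.1840
  x_4 = 0.1033·42 + 0.0619·41 + 0.0781·50 + 0.0883·42 + 1.0510·50 + 0.0608·62 + 0.0367·90 + 0.1278·92 = 85.8675
  x_5 = 0.1403·42 + 0.1192·41 + 0.0597·50 + 0.1344·42 + 0.1091·50 + 1.0977·62 + 0.1330·90 + 0.1224·92 = 116.1584
  x_6 = 0.0665·42 + 0.0811·41 + 0.0546·50 + 0.1281·42 + 0.1296·50 + 0.1065·62 + 1.0751·90 + 0.1414·92 = 137.0799
  x_7 = 0.0808·42 + 0.1053·41 + 0.0774·50 + 0.1512·42 + 0.0849·50 + 0.1223·62 + 0.0704·90 + 1.1456·92 = 141.4951
Δx_7 = L[7,1] · Δd_1 = 0.1053 · 19 = 2.0012

2.0012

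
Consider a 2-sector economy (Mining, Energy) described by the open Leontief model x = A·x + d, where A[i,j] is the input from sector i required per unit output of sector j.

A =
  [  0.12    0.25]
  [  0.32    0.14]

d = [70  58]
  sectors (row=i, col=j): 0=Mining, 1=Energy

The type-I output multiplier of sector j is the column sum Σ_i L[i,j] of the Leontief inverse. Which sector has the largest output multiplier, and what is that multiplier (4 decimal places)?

Form M = I − A:
  [  0.88   -0.25]
  [ -0.32    0.86]
Leontief inverse L = M⁻¹:
  [  1.2707    0.3694]
  [  0.4728    1.3002]
Total output x = L · d:
  x_0 = 1.2707·70 + 0.3694·58 = 110.3723
  x_1 = 0.4728·70 + 1.3002·58 = 108.5106
Output multipliers (column sums of L):
  Mining: 1.7435
  Energy: 1.6696

Mining (1.7435)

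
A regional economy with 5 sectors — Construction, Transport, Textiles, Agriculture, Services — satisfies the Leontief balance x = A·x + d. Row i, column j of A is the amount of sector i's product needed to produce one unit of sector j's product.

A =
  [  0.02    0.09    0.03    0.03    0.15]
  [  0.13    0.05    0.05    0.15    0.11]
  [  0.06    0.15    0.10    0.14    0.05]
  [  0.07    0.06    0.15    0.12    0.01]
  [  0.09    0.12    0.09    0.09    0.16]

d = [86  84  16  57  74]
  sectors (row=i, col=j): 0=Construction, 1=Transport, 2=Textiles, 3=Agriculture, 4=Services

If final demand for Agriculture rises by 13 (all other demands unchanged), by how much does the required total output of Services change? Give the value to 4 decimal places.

2.5983

Form M = I − A:
  [  0.98   -0.09   -0.03   -0.03   -0.15]
  [ -0.13    0.95   -0.05   -0.15   -0.11]
  [ -0.06   -0.15    0.90   -0.14   -0.05]
  [ -0.07   -0.06   -0.15    0.88   -0.01]
  [ -0.09   -0.12   -0.09   -0.09    0.84]
Leontief inverse L = M⁻¹:
  [  1.0719    0.1480    0.0818    0.0969    0.2168]
  [  0.1927    1.1307    0.1284    0.2395    0.1930]
  [  0.1321    0.2306    1.1818    0.2448    0.1271]
  [  0.1228    0.1306    0.2187    1.2044    0.0664]
  [  0.1697    0.2161    0.1772    0.1999    1.2620]
Total output x = L · d:
  x_0 = 1.0719·86 + 0.1480·84 + 0.0818·16 + 0.0969·57 + 0.2168·74 = 127.4895
  x_1 = 0.1927·86 + 1.1307·84 + 0.1284·16 + 0.2395·57 + 0.1930·74 = 141.5301
  x_2 = 0.1321·86 + 0.2306·84 + 1.1818·16 + 0.2448·57 + 0.1271·74 = 73.0013
  x_3 = 0.1228·86 + 0.1306·84 + 0.2187·16 + 1.2044·57 + 0.0664·74 = 98.6021
  x_4 = 0.1697·86 + 0.2161·84 + 0.1772·16 + 0.1999·57 + 1.2620·74 = 140.3595
Δx_4 = L[4,3] · Δd_3 = 0.1999 · 13 = 2.5983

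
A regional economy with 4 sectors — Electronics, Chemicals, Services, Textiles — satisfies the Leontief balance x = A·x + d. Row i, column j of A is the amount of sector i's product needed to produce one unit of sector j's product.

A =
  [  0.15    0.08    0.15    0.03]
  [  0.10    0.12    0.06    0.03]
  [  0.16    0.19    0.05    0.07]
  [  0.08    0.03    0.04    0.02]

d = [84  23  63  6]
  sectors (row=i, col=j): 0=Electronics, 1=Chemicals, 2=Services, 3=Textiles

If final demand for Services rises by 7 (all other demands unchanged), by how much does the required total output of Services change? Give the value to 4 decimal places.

7.7903

Form M = I − A:
  [  0.85   -0.08   -0.15   -0.03]
  [ -0.10    0.88   -0.06   -0.03]
  [ -0.16   -0.19    0.95   -0.07]
  [ -0.08   -0.03   -0.04    0.98]
Leontief inverse L = M⁻¹:
  [  1.2399    0.1597    0.2083    0.0577]
  [  0.1619    1.1747    0.1018    0.0482]
  [  0.2498    0.2662    1.1129    0.0953]
  [  0.1164    0.0599    0.0655    1.0305]
Total output x = L · d:
  x_0 = 1.2399·84 + 0.1597·23 + 0.2083·63 + 0.0577·6 = 121.2915
  x_1 = 0.1619·84 + 1.1747·23 + 0.1018·63 + 0.0482·6 = 47.3186
  x_2 = 0.2498·84 + 0.2662·23 + 1.1129·63 + 0.0953·6 = 97.7891
  x_3 = 0.1164·84 + 0.0599·23 + 0.0655·63 + 1.0305·6 = 21.4637
Δx_2 = L[2,2] · Δd_2 = 1.1129 · 7 = 7.7903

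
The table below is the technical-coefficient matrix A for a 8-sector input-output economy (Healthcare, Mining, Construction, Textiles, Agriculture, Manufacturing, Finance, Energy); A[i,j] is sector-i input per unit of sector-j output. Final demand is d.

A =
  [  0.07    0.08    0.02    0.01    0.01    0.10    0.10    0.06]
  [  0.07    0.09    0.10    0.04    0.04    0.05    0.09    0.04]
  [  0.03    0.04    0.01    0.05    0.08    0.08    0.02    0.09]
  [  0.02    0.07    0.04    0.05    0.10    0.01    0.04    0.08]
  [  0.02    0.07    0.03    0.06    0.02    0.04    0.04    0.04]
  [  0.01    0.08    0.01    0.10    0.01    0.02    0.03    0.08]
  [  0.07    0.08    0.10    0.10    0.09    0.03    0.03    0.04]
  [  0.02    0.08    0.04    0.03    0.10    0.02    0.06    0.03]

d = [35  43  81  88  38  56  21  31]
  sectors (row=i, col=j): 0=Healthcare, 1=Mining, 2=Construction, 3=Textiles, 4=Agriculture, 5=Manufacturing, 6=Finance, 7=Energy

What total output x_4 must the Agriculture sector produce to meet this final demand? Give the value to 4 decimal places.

Form M = I − A:
  [  0.93   -0.08   -0.02   -0.01   -0.01   -0.10   -0.10   -0.06]
  [ -0.07    0.91   -0.10   -0.04   -0.04   -0.05   -0.09   -0.04]
  [ -0.03   -0.04    0.99   -0.05   -0.08   -0.08   -0.02   -0.09]
  [ -0.02   -0.07   -0.04    0.95   -0.10   -0.01   -0.04   -0.08]
  [ -0.02   -0.07   -0.03   -0.06    0.98   -0.04   -0.04   -0.04]
  [ -0.01   -0.08   -0.01   -0.10   -0.01    0.98   -0.03   -0.08]
  [ -0.07   -0.08   -0.10   -0.10   -0.09   -0.03    0.97   -0.04]
  [ -0.02   -0.08   -0.04   -0.03   -0.10   -0.02   -0.06    0.97]
Leontief inverse L = M⁻¹:
  [  1.1047    0.1417    0.0605    0.0566    0.0529    0.1341    0.1434    0.1036]
  [  0.1090    1.1573    0.1441    0.0905    0.0924    0.0927    0.1377    0.0924]
  [  0.0527    0.0912    1.0391    0.0873    0.1170    0.1048    0.0548    0.1264]
  [  0.0467    0.1223    0.0744    1.0870    0.1418    0.0387    0.0768    0.1167]
  [  0.0424    0.1122    0.0584    0.0909    1.0538    0.0623    0.0696    0.0716]
  [  0.0330    0.1255    0.0415    0.1307    0.0500    1.0411    0.0625    0.1124]
  [  0.1059    0.1473    0.1408    0.1478    0.1431    0.0721    1.0785    0.0942]
  [  0.0470    0.1292    0.0739    0.0671    0.1364    0.0483    0.0941    1.0650]
Total output x = L · d:
  x_0 = 1.1047·35 + 0.1417·43 + 0.0605·81 + 0.0566·88 + 0.0529·38 + 0.1341·56 + 0.1434·21 + 0.1036·31 = 70.3865
  x_1 = 0.1090·35 + 1.1573·43 + 0.1441·81 + 0.0905·88 + 0.0924·38 + 0.0927·56 + 0.1377·21 + 0.0924·31 = 87.6764
  x_2 = 0.0527·35 + 0.0912·43 + 1.0391·81 + 0.0873·88 + 0.1170·38 + 0.1048·56 + 0.0548·21 + 0.1264·31 = 112.9973
  x_3 = 0.0467·35 + 0.1223·43 + 0.0744·81 + 1.0870·88 + 0.1418·38 + 0.0387·56 + 0.0768·21 + 0.1167·31 = 121.3599
  x_4 = 0.0424·35 + 0.1122·43 + 0.0584·81 + 0.0909·88 + 1.0538·38 + 0.0623·56 + 0.0696·21 + 0.0716·31 = 66.2569
  x_5 = 0.0330·35 + 0.1255·43 + 0.0415·81 + 0.1307·88 + 0.0500·38 + 1.0411·56 + 0.0625·21 + 0.1124·31 = 86.4170
  x_6 = 0.1059·35 + 0.1473·43 + 0.1408·81 + 0.1478·88 + 0.1431·38 + 0.0721·56 + 1.0785·21 + 0.0942·31 = 69.4960
  x_7 = 0.0470·35 + 0.1292·43 + 0.0739·81 + 0.0671·88 + 0.1364·38 + 0.0483·56 + 0.0941·21 + 1.0650·31 = 61.9653

66.2569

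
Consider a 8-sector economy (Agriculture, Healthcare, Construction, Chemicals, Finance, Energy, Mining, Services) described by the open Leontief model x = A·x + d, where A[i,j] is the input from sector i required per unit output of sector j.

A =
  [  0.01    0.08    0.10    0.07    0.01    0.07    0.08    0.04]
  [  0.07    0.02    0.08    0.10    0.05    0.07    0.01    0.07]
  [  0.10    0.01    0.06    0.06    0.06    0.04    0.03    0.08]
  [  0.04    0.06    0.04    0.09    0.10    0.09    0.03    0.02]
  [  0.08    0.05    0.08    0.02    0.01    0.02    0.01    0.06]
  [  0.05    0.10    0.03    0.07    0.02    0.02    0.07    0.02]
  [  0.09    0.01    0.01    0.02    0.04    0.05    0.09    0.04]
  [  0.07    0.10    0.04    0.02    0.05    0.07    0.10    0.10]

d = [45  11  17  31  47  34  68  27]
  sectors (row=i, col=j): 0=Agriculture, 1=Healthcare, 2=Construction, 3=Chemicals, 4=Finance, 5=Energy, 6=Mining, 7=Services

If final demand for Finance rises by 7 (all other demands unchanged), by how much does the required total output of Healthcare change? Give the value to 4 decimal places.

0.6183

Form M = I − A:
  [  0.99   -0.08   -0.10   -0.07   -0.01   -0.07   -0.08   -0.04]
  [ -0.07    0.98   -0.08   -0.10   -0.05   -0.07   -0.01   -0.07]
  [ -0.10   -0.01    0.94   -0.06   -0.06   -0.04   -0.03   -0.08]
  [ -0.04   -0.06   -0.04    0.91   -0.10   -0.09   -0.03   -0.02]
  [ -0.08   -0.05   -0.08   -0.02    0.99   -0.02   -0.01   -0.06]
  [ -0.05   -0.10   -0.03   -0.07   -0.02    0.98   -0.07   -0.02]
  [ -0.09   -0.01   -0.01   -0.02   -0.04   -0.05    0.91   -0.04]
  [ -0.07   -0.10   -0.04   -0.02   -0.05   -0.07   -0.10    0.90]
Leontief inverse L = M⁻¹:
  [  1.0643    0.1194    0.1411    0.1187    0.0487    0.1143    0.1219    0.0830]
  [  0.1205    1.0693    0.1269    0.1497    0.0883    0.1166    0.0539    0.1140]
  [  0.1469    0.0561    1.1052    0.1031    0.0926    0.0835    0.0743    0.1228]
  [  0.0902    0.1052    0.0860    1.1390    0.1349    0.1326    0.0678    0.0601]
  [  0.1169    0.0827    0.1162    0.0557    1.0358    0.0543    0.0429    0.0954]
  [  0.0916    0.1324    0.0674    0.1122    0.0514    1.0597    0.1035    0.0544]
  [  0.1262    0.0441    0.0423    0.0514    0.0620    0.0824    1.1283    0.0701]
  [  0.1323    0.1527    0.0925    0.0733    0.0892    0.1231    0.1561    1.1543]
Total output x = L · d:
  x_0 = 1.0643·45 + 0.1194·11 + 0.1411·17 + 0.1187·31 + 0.0487·47 + 0.1143·34 + 0.1219·68 + 0.0830·27 = 71.9888
  x_1 = 0.1205·45 + 1.0693·11 + 0.1269·17 + 0.1497·31 + 0.0883·47 + 0.1166·34 + 0.0539·68 + 0.1140·27 = 38.8423
  x_2 = 0.1469·45 + 0.0561·11 + 1.1052·17 + 0.1031·31 + 0.0926·47 + 0.0835·34 + 0.0743·68 + 0.1228·27 = 44.7723
  x_3 = 0.0902·45 + 0.1052·11 + 0.0860·17 + 1.1390·31 + 0.1349·47 + 0.1326·34 + 0.0678·68 + 0.0601·27 = 59.0668
  x_4 = 0.1169·45 + 0.0827·11 + 0.1162·17 + 0.0557·31 + 1.0358·47 + 0.0543·34 + 0.0429·68 + 0.0954·27 = 65.8925
  x_5 = 0.0916·45 + 0.1324·11 + 0.0674·17 + 0.1122·31 + 0.0514·47 + 1.0597·34 + 0.1035·68 + 0.0544·27 = 57.1517
  x_6 = 0.1262·45 + 0.0441·11 + 0.0423·17 + 0.0514·31 + 0.0620·47 + 0.0824·34 + 1.1283·68 + 0.0701·27 = 92.8079
  x_7 = 0.1323·45 + 0.1527·11 + 0.0925·17 + 0.0733·31 + 0.0892·47 + 0.1231·34 + 0.1561·68 + 1.1543·27 = 61.6352
Δx_1 = L[1,4] · Δd_4 = 0.0883 · 7 = 0.6183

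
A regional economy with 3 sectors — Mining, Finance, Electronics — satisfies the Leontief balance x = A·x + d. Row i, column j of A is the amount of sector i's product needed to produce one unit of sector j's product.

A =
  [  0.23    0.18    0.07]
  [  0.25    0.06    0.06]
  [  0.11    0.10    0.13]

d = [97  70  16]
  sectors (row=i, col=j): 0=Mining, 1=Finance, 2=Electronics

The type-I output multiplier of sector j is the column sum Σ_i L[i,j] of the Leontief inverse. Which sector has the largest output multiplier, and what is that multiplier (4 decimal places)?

Form M = I − A:
  [  0.77   -0.18   -0.07]
  [ -0.25    0.94   -0.06]
  [ -0.11   -0.10    0.87]
Leontief inverse L = M⁻¹:
  [  1.4100    0.2841    0.1330]
  [  0.3892    1.1501    0.1106]
  [  0.2230    0.1681    1.1790]
Total output x = L · d:
  x_0 = 1.4100·97 + 0.2841·70 + 0.1330·16 = 158.7853
  x_1 = 0.3892·97 + 1.1501·70 + 0.1106·16 = 120.0342
  x_2 = 0.2230·97 + 0.1681·70 + 1.1790·16 = 52.2641
Output multipliers (column sums of L):
  Mining: 2.0222
  Finance: 1.6024
  Electronics: 1.4226

Mining (2.0222)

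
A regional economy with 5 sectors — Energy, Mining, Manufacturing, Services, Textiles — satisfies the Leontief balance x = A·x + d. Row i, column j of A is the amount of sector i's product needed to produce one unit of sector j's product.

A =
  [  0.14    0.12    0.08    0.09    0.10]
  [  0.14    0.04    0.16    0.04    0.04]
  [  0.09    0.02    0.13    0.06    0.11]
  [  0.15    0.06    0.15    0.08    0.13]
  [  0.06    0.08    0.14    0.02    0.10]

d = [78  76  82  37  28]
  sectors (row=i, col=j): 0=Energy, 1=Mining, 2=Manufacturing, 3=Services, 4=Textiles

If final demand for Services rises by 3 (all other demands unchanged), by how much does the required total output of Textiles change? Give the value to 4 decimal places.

Form M = I − A:
  [  0.86   -0.12   -0.08   -0.09   -0.10]
  [ -0.14    0.96   -0.16   -0.04   -0.04]
  [ -0.09   -0.02    0.87   -0.06   -0.11]
  [ -0.15   -0.06   -0.15    0.92   -0.13]
  [ -0.06   -0.08   -0.14   -0.02    0.90]
Leontief inverse L = M⁻¹:
  [  1.2542    0.1866    0.2065    0.1485    0.1943]
  [  0.2281    1.0909    0.2559    0.0890    0.1180]
  [  0.1706    0.0689    1.2257    0.1037    0.1868]
  [  0.2665    0.1302    0.2832    1.1423    0.2350]
  [  0.1364    0.1230    0.2335    0.0593    1.1688]
Total output x = L · d:
  x_0 = 1.2542·78 + 0.1866·76 + 0.2065·82 + 0.1485·37 + 0.1943·28 = 139.8792
  x_1 = 0.2281·78 + 1.0909·76 + 0.2559·82 + 0.0890·37 + 0.1180·28 = 128.2857
  x_2 = 0.1706·78 + 0.0689·76 + 1.2257·82 + 0.1037·37 + 0.1868·28 = 128.1210
  x_3 = 0.2665·78 + 0.1302·76 + 0.2832·82 + 1.1423·37 + 0.2350·28 = 102.7435
  x_4 = 0.1364·78 + 0.1230·76 + 0.2335·82 + 0.0593·37 + 1.1688·28 = 74.0527
Δx_4 = L[4,3] · Δd_3 = 0.0593 · 3 = 0.1780

0.1780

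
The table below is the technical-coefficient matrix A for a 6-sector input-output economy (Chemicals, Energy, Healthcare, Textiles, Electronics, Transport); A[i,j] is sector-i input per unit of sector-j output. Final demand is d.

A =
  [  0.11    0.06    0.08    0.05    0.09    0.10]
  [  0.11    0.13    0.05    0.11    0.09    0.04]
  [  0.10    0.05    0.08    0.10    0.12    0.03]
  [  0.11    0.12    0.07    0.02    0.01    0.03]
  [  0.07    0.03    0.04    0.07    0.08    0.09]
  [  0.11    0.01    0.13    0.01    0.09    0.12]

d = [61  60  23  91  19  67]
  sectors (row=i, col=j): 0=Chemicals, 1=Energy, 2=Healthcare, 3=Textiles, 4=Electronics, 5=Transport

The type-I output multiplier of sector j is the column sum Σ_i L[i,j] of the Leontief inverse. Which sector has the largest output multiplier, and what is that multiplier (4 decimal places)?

Form M = I − A:
  [  0.89   -0.06   -0.08   -0.05   -0.09   -0.10]
  [ -0.11    0.87   -0.05   -0.11   -0.09   -0.04]
  [ -0.10   -0.05    0.92   -0.10   -0.12   -0.03]
  [ -0.11   -0.12   -0.07    0.98   -0.01   -0.03]
  [ -0.07   -0.03   -0.04   -0.07    0.92   -0.09]
  [ -0.11   -0.01   -0.13   -0.01   -0.09    0.88]
Leontief inverse L = M⁻¹:
  [  1.2007    0.1132    0.1492    0.1027    0.1655    0.1671]
  [  0.2088    1.2011    0.1185    0.1704    0.1655    0.1051]
  [  0.1861    0.1069    1.1413    0.1523    0.1879    0.0893]
  [  0.1811    0.1697    0.1198    1.0666    0.0690    0.0758]
  [  0.1392    0.0705    0.0935    0.1071    1.1347    0.1419]
  [  0.1963    0.0527    0.1995    0.0603    0.1672    1.1870]
Total output x = L · d:
  x_0 = 1.2007·61 + 0.1132·60 + 0.1492·23 + 0.1027·91 + 0.1655·19 + 0.1671·67 = 107.1501
  x_1 = 0.2088·61 + 1.2011·60 + 0.1185·23 + 0.1704·91 + 0.1655·19 + 0.1051·67 = 113.2237
  x_2 = 0.1861·61 + 0.1069·60 + 1.1413·23 + 0.1523·91 + 0.1879·19 + 0.0893·67 = 67.4342
  x_3 = 0.1811·61 + 0.1697·60 + 0.1198·23 + 1.0666·91 + 0.0690·19 + 0.0758·67 = 127.4370
  x_4 = 0.1392·61 + 0.0705·60 + 0.0935·23 + 0.1071·91 + 1.1347·19 + 0.1419·67 = 55.6827
  x_5 = 0.1963·61 + 0.0527·60 + 0.1995·23 + 0.0603·91 + 0.1672·19 + 1.1870·67 = 107.9216
Output multipliers (column sums of L):
  Chemicals: 2.1122
  Energy: 1.7142
  Healthcare: 1.8218
  Textiles: 1.6595
  Electronics: 1.8897
  Transport: 1.7662

Chemicals (2.1122)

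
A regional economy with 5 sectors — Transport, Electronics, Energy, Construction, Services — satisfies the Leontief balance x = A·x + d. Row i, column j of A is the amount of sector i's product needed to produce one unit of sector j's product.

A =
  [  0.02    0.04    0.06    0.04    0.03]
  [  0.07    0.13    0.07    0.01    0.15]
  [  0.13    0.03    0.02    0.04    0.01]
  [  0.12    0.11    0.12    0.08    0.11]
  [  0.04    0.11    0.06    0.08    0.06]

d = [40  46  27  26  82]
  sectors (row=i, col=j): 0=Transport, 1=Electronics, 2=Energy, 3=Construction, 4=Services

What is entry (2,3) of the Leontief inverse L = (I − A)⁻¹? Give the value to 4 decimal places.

L[2,3] = 0.0551

Form M = I − A:
  [  0.98   -0.04   -0.06   -0.04   -0.03]
  [ -0.07    0.87   -0.07   -0.01   -0.15]
  [ -0.13   -0.03    0.98   -0.04   -0.01]
  [ -0.12   -0.11   -0.12    0.92   -0.11]
  [ -0.04   -0.11   -0.06   -0.08    0.94]
Leontief inverse L = M⁻¹:
  [  1.0440    0.0639    0.0782    0.0539    0.0507]
  [  0.1123    1.1886    0.1088    0.0398    0.1991]
  [  0.1501    0.0537    1.0421    0.0551    0.0309]
  [  0.1790    0.1766    0.1707    1.1186    0.1666]
  [  0.0824    0.1603    0.0971    0.1057    1.1054]
Total output x = L · d:
  x_0 = 1.0440·40 + 0.0639·46 + 0.0782·27 + 0.0539·26 + 0.0507·82 = 52.3666
  x_1 = 0.1123·40 + 1.1886·46 + 0.1088·27 + 0.0398·26 + 0.1991·82 = 79.4652
  x_2 = 0.1501·40 + 0.0537·46 + 1.0421·27 + 0.0551·26 + 0.0309·82 = 40.5756
  x_3 = 0.1790·40 + 0.1766·46 + 0.1707·27 + 1.1186·26 + 0.1666·82 = 62.6406
  x_4 = 0.0824·40 + 0.1603·46 + 0.0971·27 + 0.1057·26 + 1.1054·82 = 106.6826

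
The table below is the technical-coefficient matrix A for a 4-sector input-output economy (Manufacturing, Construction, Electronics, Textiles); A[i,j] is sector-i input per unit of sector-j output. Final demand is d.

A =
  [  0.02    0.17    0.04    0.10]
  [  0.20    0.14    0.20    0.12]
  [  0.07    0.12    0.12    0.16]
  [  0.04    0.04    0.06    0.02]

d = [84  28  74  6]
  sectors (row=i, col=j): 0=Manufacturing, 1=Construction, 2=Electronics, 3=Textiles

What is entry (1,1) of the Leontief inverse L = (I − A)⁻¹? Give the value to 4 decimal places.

L[1,1] = 1.2764

Form M = I − A:
  [  0.98   -0.17   -0.04   -0.10]
  [ -0.20    0.86   -0.20   -0.12]
  [ -0.07   -0.12    0.88   -0.16]
  [ -0.04   -0.04   -0.06    0.98]
Leontief inverse L = M⁻¹:
  [  1.0835    0.2374    0.1140    0.1582]
  [  0.2931    1.2764    0.3197    0.2384]
  [  0.1379    0.2065    1.2057    0.2362]
  [  0.0646    0.0744    0.0915    1.0511]
Total output x = L · d:
  x_0 = 1.0835·84 + 0.2374·28 + 0.1140·74 + 0.1582·6 = 107.0452
  x_1 = 0.2931·84 + 1.2764·28 + 0.3197·74 + 0.2384·6 = 85.4421
  x_2 = 0.1379·84 + 0.2065·28 + 1.2057·74 + 0.2362·6 = 108.0010
  x_3 = 0.0646·84 + 0.0744·28 + 0.0915·74 + 1.0511·6 = 20.5914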